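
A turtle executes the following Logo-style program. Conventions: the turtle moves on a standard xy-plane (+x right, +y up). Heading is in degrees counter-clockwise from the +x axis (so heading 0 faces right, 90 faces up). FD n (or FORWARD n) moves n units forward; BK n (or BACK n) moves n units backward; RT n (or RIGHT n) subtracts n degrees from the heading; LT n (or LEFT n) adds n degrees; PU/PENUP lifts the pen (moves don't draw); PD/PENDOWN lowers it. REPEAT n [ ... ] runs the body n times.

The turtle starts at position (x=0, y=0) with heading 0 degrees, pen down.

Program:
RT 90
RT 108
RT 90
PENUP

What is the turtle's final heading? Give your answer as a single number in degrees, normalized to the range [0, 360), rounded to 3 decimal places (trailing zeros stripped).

Answer: 72

Derivation:
Executing turtle program step by step:
Start: pos=(0,0), heading=0, pen down
RT 90: heading 0 -> 270
RT 108: heading 270 -> 162
RT 90: heading 162 -> 72
PU: pen up
Final: pos=(0,0), heading=72, 0 segment(s) drawn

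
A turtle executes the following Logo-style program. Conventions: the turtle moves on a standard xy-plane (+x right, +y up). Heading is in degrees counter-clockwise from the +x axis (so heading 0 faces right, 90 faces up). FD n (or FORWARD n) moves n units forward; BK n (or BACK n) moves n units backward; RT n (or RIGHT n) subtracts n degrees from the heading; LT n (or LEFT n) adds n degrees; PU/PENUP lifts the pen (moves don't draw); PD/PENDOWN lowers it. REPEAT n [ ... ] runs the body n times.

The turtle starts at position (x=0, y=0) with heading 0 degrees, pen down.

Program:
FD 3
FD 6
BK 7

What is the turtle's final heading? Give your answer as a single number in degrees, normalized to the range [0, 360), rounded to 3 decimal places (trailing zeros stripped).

Answer: 0

Derivation:
Executing turtle program step by step:
Start: pos=(0,0), heading=0, pen down
FD 3: (0,0) -> (3,0) [heading=0, draw]
FD 6: (3,0) -> (9,0) [heading=0, draw]
BK 7: (9,0) -> (2,0) [heading=0, draw]
Final: pos=(2,0), heading=0, 3 segment(s) drawn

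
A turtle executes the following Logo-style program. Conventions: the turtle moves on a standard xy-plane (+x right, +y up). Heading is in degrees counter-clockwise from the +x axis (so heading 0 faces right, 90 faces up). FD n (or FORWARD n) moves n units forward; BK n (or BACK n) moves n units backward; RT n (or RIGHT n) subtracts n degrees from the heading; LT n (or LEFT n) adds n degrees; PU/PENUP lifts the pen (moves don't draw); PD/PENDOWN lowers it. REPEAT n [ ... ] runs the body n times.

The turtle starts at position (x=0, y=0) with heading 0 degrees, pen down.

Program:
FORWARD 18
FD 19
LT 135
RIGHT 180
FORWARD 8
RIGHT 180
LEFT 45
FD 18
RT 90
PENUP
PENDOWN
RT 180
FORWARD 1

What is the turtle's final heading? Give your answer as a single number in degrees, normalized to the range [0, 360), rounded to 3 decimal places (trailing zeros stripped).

Executing turtle program step by step:
Start: pos=(0,0), heading=0, pen down
FD 18: (0,0) -> (18,0) [heading=0, draw]
FD 19: (18,0) -> (37,0) [heading=0, draw]
LT 135: heading 0 -> 135
RT 180: heading 135 -> 315
FD 8: (37,0) -> (42.657,-5.657) [heading=315, draw]
RT 180: heading 315 -> 135
LT 45: heading 135 -> 180
FD 18: (42.657,-5.657) -> (24.657,-5.657) [heading=180, draw]
RT 90: heading 180 -> 90
PU: pen up
PD: pen down
RT 180: heading 90 -> 270
FD 1: (24.657,-5.657) -> (24.657,-6.657) [heading=270, draw]
Final: pos=(24.657,-6.657), heading=270, 5 segment(s) drawn

Answer: 270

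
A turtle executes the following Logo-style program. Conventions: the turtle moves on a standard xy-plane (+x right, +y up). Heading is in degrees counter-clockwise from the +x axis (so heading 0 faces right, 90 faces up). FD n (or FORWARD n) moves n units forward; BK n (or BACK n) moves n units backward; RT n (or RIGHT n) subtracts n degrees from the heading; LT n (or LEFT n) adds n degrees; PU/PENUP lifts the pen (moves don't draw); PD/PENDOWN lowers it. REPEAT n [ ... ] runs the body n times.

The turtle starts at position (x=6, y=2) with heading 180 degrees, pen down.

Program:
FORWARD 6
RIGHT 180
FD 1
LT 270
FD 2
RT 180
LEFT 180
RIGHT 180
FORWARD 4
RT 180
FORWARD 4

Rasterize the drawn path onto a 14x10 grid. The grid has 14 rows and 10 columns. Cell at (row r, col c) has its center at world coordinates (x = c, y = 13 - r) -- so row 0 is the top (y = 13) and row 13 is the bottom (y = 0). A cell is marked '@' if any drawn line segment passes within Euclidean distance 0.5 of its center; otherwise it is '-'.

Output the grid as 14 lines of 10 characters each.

Segment 0: (6,2) -> (0,2)
Segment 1: (0,2) -> (1,2)
Segment 2: (1,2) -> (1,0)
Segment 3: (1,0) -> (1,4)
Segment 4: (1,4) -> (1,0)

Answer: ----------
----------
----------
----------
----------
----------
----------
----------
----------
-@--------
-@--------
@@@@@@@---
-@--------
-@--------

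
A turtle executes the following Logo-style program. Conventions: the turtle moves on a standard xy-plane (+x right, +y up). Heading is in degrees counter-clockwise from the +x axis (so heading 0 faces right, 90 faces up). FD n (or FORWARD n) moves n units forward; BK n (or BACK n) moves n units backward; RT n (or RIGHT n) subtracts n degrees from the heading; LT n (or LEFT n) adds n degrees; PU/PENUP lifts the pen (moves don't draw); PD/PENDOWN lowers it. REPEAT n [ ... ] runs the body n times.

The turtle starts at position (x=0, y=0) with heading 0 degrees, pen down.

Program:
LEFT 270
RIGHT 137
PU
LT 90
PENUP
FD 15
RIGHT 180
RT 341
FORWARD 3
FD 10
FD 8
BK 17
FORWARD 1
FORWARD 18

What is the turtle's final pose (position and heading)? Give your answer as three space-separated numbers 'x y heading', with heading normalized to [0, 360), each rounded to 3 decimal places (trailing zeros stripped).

Answer: -0.172 10.078 62

Derivation:
Executing turtle program step by step:
Start: pos=(0,0), heading=0, pen down
LT 270: heading 0 -> 270
RT 137: heading 270 -> 133
PU: pen up
LT 90: heading 133 -> 223
PU: pen up
FD 15: (0,0) -> (-10.97,-10.23) [heading=223, move]
RT 180: heading 223 -> 43
RT 341: heading 43 -> 62
FD 3: (-10.97,-10.23) -> (-9.562,-7.581) [heading=62, move]
FD 10: (-9.562,-7.581) -> (-4.867,1.248) [heading=62, move]
FD 8: (-4.867,1.248) -> (-1.111,8.312) [heading=62, move]
BK 17: (-1.111,8.312) -> (-9.092,-6.698) [heading=62, move]
FD 1: (-9.092,-6.698) -> (-8.623,-5.815) [heading=62, move]
FD 18: (-8.623,-5.815) -> (-0.172,10.078) [heading=62, move]
Final: pos=(-0.172,10.078), heading=62, 0 segment(s) drawn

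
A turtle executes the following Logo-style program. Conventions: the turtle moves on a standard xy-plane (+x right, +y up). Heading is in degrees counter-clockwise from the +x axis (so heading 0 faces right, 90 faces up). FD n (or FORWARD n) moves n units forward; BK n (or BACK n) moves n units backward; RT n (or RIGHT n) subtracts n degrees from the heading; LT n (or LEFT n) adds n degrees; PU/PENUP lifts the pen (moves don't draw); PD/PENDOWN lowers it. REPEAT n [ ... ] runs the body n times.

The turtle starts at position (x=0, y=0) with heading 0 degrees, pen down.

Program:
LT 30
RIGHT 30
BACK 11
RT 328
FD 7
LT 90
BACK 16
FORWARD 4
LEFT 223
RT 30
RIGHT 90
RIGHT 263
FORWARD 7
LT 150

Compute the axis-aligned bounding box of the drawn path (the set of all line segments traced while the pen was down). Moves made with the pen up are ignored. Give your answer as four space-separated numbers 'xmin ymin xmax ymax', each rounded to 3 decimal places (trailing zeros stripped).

Executing turtle program step by step:
Start: pos=(0,0), heading=0, pen down
LT 30: heading 0 -> 30
RT 30: heading 30 -> 0
BK 11: (0,0) -> (-11,0) [heading=0, draw]
RT 328: heading 0 -> 32
FD 7: (-11,0) -> (-5.064,3.709) [heading=32, draw]
LT 90: heading 32 -> 122
BK 16: (-5.064,3.709) -> (3.415,-9.859) [heading=122, draw]
FD 4: (3.415,-9.859) -> (1.295,-6.467) [heading=122, draw]
LT 223: heading 122 -> 345
RT 30: heading 345 -> 315
RT 90: heading 315 -> 225
RT 263: heading 225 -> 322
FD 7: (1.295,-6.467) -> (6.811,-10.777) [heading=322, draw]
LT 150: heading 322 -> 112
Final: pos=(6.811,-10.777), heading=112, 5 segment(s) drawn

Segment endpoints: x in {-11, -5.064, 0, 1.295, 3.415, 6.811}, y in {-10.777, -9.859, -6.467, 0, 3.709}
xmin=-11, ymin=-10.777, xmax=6.811, ymax=3.709

Answer: -11 -10.777 6.811 3.709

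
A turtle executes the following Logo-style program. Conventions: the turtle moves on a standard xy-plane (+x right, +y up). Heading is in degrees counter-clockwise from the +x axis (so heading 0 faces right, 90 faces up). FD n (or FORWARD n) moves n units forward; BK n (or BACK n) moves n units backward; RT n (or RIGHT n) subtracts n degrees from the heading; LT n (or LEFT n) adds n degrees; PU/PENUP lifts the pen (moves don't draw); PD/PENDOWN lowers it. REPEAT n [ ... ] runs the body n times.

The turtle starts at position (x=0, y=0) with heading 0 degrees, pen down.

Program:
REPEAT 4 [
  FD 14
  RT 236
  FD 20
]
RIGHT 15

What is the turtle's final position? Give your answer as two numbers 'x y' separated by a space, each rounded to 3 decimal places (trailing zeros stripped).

Executing turtle program step by step:
Start: pos=(0,0), heading=0, pen down
REPEAT 4 [
  -- iteration 1/4 --
  FD 14: (0,0) -> (14,0) [heading=0, draw]
  RT 236: heading 0 -> 124
  FD 20: (14,0) -> (2.816,16.581) [heading=124, draw]
  -- iteration 2/4 --
  FD 14: (2.816,16.581) -> (-5.013,28.187) [heading=124, draw]
  RT 236: heading 124 -> 248
  FD 20: (-5.013,28.187) -> (-12.505,9.644) [heading=248, draw]
  -- iteration 3/4 --
  FD 14: (-12.505,9.644) -> (-17.749,-3.337) [heading=248, draw]
  RT 236: heading 248 -> 12
  FD 20: (-17.749,-3.337) -> (1.814,0.821) [heading=12, draw]
  -- iteration 4/4 --
  FD 14: (1.814,0.821) -> (15.508,3.732) [heading=12, draw]
  RT 236: heading 12 -> 136
  FD 20: (15.508,3.732) -> (1.121,17.625) [heading=136, draw]
]
RT 15: heading 136 -> 121
Final: pos=(1.121,17.625), heading=121, 8 segment(s) drawn

Answer: 1.121 17.625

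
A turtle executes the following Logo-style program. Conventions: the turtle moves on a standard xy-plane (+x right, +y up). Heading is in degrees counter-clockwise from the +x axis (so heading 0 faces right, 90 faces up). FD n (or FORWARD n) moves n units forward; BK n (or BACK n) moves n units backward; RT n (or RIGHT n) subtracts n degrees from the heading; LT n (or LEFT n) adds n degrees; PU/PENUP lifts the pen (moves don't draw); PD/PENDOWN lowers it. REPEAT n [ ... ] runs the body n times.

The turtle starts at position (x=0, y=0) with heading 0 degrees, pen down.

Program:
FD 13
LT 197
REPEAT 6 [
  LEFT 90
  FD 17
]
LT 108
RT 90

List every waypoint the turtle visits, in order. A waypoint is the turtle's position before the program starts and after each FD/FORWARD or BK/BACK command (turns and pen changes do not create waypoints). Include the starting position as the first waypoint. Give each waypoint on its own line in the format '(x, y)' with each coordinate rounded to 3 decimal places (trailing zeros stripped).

Answer: (0, 0)
(13, 0)
(17.97, -16.257)
(34.227, -11.287)
(29.257, 4.97)
(13, 0)
(17.97, -16.257)
(34.227, -11.287)

Derivation:
Executing turtle program step by step:
Start: pos=(0,0), heading=0, pen down
FD 13: (0,0) -> (13,0) [heading=0, draw]
LT 197: heading 0 -> 197
REPEAT 6 [
  -- iteration 1/6 --
  LT 90: heading 197 -> 287
  FD 17: (13,0) -> (17.97,-16.257) [heading=287, draw]
  -- iteration 2/6 --
  LT 90: heading 287 -> 17
  FD 17: (17.97,-16.257) -> (34.227,-11.287) [heading=17, draw]
  -- iteration 3/6 --
  LT 90: heading 17 -> 107
  FD 17: (34.227,-11.287) -> (29.257,4.97) [heading=107, draw]
  -- iteration 4/6 --
  LT 90: heading 107 -> 197
  FD 17: (29.257,4.97) -> (13,0) [heading=197, draw]
  -- iteration 5/6 --
  LT 90: heading 197 -> 287
  FD 17: (13,0) -> (17.97,-16.257) [heading=287, draw]
  -- iteration 6/6 --
  LT 90: heading 287 -> 17
  FD 17: (17.97,-16.257) -> (34.227,-11.287) [heading=17, draw]
]
LT 108: heading 17 -> 125
RT 90: heading 125 -> 35
Final: pos=(34.227,-11.287), heading=35, 7 segment(s) drawn
Waypoints (8 total):
(0, 0)
(13, 0)
(17.97, -16.257)
(34.227, -11.287)
(29.257, 4.97)
(13, 0)
(17.97, -16.257)
(34.227, -11.287)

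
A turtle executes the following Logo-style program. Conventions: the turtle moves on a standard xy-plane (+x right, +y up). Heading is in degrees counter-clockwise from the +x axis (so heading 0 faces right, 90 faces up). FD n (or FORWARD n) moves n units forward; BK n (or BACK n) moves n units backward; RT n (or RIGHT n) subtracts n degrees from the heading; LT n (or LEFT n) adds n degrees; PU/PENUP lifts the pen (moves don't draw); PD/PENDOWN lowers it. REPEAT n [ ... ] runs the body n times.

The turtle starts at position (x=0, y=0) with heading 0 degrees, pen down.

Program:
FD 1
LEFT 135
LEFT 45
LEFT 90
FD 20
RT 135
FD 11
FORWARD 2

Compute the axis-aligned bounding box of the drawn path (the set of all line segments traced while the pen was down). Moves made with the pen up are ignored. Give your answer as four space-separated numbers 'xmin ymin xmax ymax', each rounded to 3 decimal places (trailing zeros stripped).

Answer: -8.192 -20 1 0

Derivation:
Executing turtle program step by step:
Start: pos=(0,0), heading=0, pen down
FD 1: (0,0) -> (1,0) [heading=0, draw]
LT 135: heading 0 -> 135
LT 45: heading 135 -> 180
LT 90: heading 180 -> 270
FD 20: (1,0) -> (1,-20) [heading=270, draw]
RT 135: heading 270 -> 135
FD 11: (1,-20) -> (-6.778,-12.222) [heading=135, draw]
FD 2: (-6.778,-12.222) -> (-8.192,-10.808) [heading=135, draw]
Final: pos=(-8.192,-10.808), heading=135, 4 segment(s) drawn

Segment endpoints: x in {-8.192, -6.778, 0, 1, 1}, y in {-20, -12.222, -10.808, 0}
xmin=-8.192, ymin=-20, xmax=1, ymax=0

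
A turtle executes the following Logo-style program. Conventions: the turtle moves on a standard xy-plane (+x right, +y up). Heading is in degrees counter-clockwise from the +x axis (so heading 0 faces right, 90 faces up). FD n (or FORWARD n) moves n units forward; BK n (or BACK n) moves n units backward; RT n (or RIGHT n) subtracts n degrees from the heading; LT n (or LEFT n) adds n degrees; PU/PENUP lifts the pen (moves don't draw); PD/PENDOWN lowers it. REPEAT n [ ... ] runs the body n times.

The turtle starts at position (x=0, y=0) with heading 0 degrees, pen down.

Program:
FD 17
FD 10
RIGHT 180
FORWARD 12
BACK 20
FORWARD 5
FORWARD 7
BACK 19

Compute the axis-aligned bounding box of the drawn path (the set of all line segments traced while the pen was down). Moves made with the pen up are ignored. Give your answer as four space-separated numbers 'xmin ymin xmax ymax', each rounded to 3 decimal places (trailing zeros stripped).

Executing turtle program step by step:
Start: pos=(0,0), heading=0, pen down
FD 17: (0,0) -> (17,0) [heading=0, draw]
FD 10: (17,0) -> (27,0) [heading=0, draw]
RT 180: heading 0 -> 180
FD 12: (27,0) -> (15,0) [heading=180, draw]
BK 20: (15,0) -> (35,0) [heading=180, draw]
FD 5: (35,0) -> (30,0) [heading=180, draw]
FD 7: (30,0) -> (23,0) [heading=180, draw]
BK 19: (23,0) -> (42,0) [heading=180, draw]
Final: pos=(42,0), heading=180, 7 segment(s) drawn

Segment endpoints: x in {0, 15, 17, 23, 27, 30, 35, 42}, y in {0, 0, 0, 0, 0, 0}
xmin=0, ymin=0, xmax=42, ymax=0

Answer: 0 0 42 0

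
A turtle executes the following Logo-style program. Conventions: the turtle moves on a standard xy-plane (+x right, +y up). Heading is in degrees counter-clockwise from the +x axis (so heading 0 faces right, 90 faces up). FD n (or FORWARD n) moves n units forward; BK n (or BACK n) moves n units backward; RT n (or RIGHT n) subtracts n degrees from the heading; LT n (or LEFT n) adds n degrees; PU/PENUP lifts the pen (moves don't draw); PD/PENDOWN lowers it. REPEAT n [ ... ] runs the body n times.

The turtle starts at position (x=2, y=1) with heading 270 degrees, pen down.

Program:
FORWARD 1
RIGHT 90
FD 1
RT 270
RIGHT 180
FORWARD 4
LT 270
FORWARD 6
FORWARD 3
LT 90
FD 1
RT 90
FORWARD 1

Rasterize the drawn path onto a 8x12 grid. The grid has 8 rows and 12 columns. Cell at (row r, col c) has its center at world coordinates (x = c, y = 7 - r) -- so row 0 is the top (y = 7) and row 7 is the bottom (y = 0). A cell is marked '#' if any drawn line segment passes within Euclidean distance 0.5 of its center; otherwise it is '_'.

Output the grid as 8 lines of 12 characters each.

Answer: ____________
____________
__________##
_##########_
_#__________
_#__________
_##_________
_##_________

Derivation:
Segment 0: (2,1) -> (2,0)
Segment 1: (2,0) -> (1,0)
Segment 2: (1,0) -> (1,4)
Segment 3: (1,4) -> (7,4)
Segment 4: (7,4) -> (10,4)
Segment 5: (10,4) -> (10,5)
Segment 6: (10,5) -> (11,5)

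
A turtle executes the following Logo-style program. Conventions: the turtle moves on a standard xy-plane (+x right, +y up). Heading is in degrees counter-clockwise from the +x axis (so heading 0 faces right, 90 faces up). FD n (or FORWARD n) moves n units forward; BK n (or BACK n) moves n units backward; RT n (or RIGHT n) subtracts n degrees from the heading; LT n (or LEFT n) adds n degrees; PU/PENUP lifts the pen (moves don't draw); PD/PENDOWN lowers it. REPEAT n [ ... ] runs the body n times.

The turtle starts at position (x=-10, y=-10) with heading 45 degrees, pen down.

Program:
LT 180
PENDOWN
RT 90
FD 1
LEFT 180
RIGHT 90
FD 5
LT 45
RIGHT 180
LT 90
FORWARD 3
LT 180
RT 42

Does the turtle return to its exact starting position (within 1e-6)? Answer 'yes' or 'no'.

Answer: no

Derivation:
Executing turtle program step by step:
Start: pos=(-10,-10), heading=45, pen down
LT 180: heading 45 -> 225
PD: pen down
RT 90: heading 225 -> 135
FD 1: (-10,-10) -> (-10.707,-9.293) [heading=135, draw]
LT 180: heading 135 -> 315
RT 90: heading 315 -> 225
FD 5: (-10.707,-9.293) -> (-14.243,-12.828) [heading=225, draw]
LT 45: heading 225 -> 270
RT 180: heading 270 -> 90
LT 90: heading 90 -> 180
FD 3: (-14.243,-12.828) -> (-17.243,-12.828) [heading=180, draw]
LT 180: heading 180 -> 0
RT 42: heading 0 -> 318
Final: pos=(-17.243,-12.828), heading=318, 3 segment(s) drawn

Start position: (-10, -10)
Final position: (-17.243, -12.828)
Distance = 7.775; >= 1e-6 -> NOT closed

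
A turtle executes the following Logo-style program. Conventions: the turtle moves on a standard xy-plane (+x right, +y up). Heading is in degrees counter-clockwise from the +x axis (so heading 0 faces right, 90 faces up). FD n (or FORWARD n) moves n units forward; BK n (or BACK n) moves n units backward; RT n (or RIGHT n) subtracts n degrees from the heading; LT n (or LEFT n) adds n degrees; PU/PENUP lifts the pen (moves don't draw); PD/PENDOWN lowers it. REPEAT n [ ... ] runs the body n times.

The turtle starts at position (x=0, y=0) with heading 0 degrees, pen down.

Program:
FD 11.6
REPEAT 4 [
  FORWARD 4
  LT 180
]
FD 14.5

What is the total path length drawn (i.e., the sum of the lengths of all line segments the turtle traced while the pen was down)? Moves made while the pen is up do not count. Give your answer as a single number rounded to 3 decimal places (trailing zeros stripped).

Answer: 42.1

Derivation:
Executing turtle program step by step:
Start: pos=(0,0), heading=0, pen down
FD 11.6: (0,0) -> (11.6,0) [heading=0, draw]
REPEAT 4 [
  -- iteration 1/4 --
  FD 4: (11.6,0) -> (15.6,0) [heading=0, draw]
  LT 180: heading 0 -> 180
  -- iteration 2/4 --
  FD 4: (15.6,0) -> (11.6,0) [heading=180, draw]
  LT 180: heading 180 -> 0
  -- iteration 3/4 --
  FD 4: (11.6,0) -> (15.6,0) [heading=0, draw]
  LT 180: heading 0 -> 180
  -- iteration 4/4 --
  FD 4: (15.6,0) -> (11.6,0) [heading=180, draw]
  LT 180: heading 180 -> 0
]
FD 14.5: (11.6,0) -> (26.1,0) [heading=0, draw]
Final: pos=(26.1,0), heading=0, 6 segment(s) drawn

Segment lengths:
  seg 1: (0,0) -> (11.6,0), length = 11.6
  seg 2: (11.6,0) -> (15.6,0), length = 4
  seg 3: (15.6,0) -> (11.6,0), length = 4
  seg 4: (11.6,0) -> (15.6,0), length = 4
  seg 5: (15.6,0) -> (11.6,0), length = 4
  seg 6: (11.6,0) -> (26.1,0), length = 14.5
Total = 42.1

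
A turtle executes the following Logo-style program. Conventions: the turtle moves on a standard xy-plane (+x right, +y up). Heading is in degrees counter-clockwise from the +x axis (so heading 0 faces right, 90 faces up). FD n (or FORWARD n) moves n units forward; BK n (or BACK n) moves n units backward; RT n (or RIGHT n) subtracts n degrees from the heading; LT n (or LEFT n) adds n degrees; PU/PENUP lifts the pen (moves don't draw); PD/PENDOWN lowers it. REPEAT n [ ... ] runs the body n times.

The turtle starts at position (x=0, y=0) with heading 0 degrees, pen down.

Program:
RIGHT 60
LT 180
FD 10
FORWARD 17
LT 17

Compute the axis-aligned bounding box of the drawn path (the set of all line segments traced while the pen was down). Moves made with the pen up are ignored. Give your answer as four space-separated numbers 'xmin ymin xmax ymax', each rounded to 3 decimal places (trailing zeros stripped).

Answer: -13.5 0 0 23.383

Derivation:
Executing turtle program step by step:
Start: pos=(0,0), heading=0, pen down
RT 60: heading 0 -> 300
LT 180: heading 300 -> 120
FD 10: (0,0) -> (-5,8.66) [heading=120, draw]
FD 17: (-5,8.66) -> (-13.5,23.383) [heading=120, draw]
LT 17: heading 120 -> 137
Final: pos=(-13.5,23.383), heading=137, 2 segment(s) drawn

Segment endpoints: x in {-13.5, -5, 0}, y in {0, 8.66, 23.383}
xmin=-13.5, ymin=0, xmax=0, ymax=23.383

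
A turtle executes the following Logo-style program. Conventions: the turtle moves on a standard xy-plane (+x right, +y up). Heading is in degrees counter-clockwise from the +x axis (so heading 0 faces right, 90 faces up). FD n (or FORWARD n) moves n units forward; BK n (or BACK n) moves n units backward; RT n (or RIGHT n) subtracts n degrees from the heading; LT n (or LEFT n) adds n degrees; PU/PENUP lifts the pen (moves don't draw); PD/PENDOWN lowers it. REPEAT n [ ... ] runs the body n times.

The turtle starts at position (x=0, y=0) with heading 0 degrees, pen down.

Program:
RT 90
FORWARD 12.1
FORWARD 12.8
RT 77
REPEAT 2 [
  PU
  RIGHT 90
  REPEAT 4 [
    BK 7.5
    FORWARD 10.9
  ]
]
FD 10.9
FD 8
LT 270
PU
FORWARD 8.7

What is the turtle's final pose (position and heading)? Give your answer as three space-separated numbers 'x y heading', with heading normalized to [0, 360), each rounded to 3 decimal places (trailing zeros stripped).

Answer: 30.565 -12.815 283

Derivation:
Executing turtle program step by step:
Start: pos=(0,0), heading=0, pen down
RT 90: heading 0 -> 270
FD 12.1: (0,0) -> (0,-12.1) [heading=270, draw]
FD 12.8: (0,-12.1) -> (0,-24.9) [heading=270, draw]
RT 77: heading 270 -> 193
REPEAT 2 [
  -- iteration 1/2 --
  PU: pen up
  RT 90: heading 193 -> 103
  REPEAT 4 [
    -- iteration 1/4 --
    BK 7.5: (0,-24.9) -> (1.687,-32.208) [heading=103, move]
    FD 10.9: (1.687,-32.208) -> (-0.765,-21.587) [heading=103, move]
    -- iteration 2/4 --
    BK 7.5: (-0.765,-21.587) -> (0.922,-28.895) [heading=103, move]
    FD 10.9: (0.922,-28.895) -> (-1.53,-18.274) [heading=103, move]
    -- iteration 3/4 --
    BK 7.5: (-1.53,-18.274) -> (0.157,-25.582) [heading=103, move]
    FD 10.9: (0.157,-25.582) -> (-2.295,-14.961) [heading=103, move]
    -- iteration 4/4 --
    BK 7.5: (-2.295,-14.961) -> (-0.607,-22.269) [heading=103, move]
    FD 10.9: (-0.607,-22.269) -> (-3.059,-11.649) [heading=103, move]
  ]
  -- iteration 2/2 --
  PU: pen up
  RT 90: heading 103 -> 13
  REPEAT 4 [
    -- iteration 1/4 --
    BK 7.5: (-3.059,-11.649) -> (-10.367,-13.336) [heading=13, move]
    FD 10.9: (-10.367,-13.336) -> (0.254,-10.884) [heading=13, move]
    -- iteration 2/4 --
    BK 7.5: (0.254,-10.884) -> (-7.054,-12.571) [heading=13, move]
    FD 10.9: (-7.054,-12.571) -> (3.566,-10.119) [heading=13, move]
    -- iteration 3/4 --
    BK 7.5: (3.566,-10.119) -> (-3.741,-11.806) [heading=13, move]
    FD 10.9: (-3.741,-11.806) -> (6.879,-9.354) [heading=13, move]
    -- iteration 4/4 --
    BK 7.5: (6.879,-9.354) -> (-0.429,-11.041) [heading=13, move]
    FD 10.9: (-0.429,-11.041) -> (10.192,-8.589) [heading=13, move]
  ]
]
FD 10.9: (10.192,-8.589) -> (20.813,-6.137) [heading=13, move]
FD 8: (20.813,-6.137) -> (28.608,-4.338) [heading=13, move]
LT 270: heading 13 -> 283
PU: pen up
FD 8.7: (28.608,-4.338) -> (30.565,-12.815) [heading=283, move]
Final: pos=(30.565,-12.815), heading=283, 2 segment(s) drawn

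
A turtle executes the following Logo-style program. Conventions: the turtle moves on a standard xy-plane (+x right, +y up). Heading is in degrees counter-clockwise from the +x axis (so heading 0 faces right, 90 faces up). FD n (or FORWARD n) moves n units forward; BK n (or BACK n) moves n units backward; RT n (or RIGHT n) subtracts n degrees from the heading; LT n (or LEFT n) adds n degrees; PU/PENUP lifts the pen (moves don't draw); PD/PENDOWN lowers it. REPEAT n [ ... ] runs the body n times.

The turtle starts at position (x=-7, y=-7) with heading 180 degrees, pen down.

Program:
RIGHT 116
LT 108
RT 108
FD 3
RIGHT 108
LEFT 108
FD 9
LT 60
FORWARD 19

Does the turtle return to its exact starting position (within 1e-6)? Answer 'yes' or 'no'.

Answer: no

Derivation:
Executing turtle program step by step:
Start: pos=(-7,-7), heading=180, pen down
RT 116: heading 180 -> 64
LT 108: heading 64 -> 172
RT 108: heading 172 -> 64
FD 3: (-7,-7) -> (-5.685,-4.304) [heading=64, draw]
RT 108: heading 64 -> 316
LT 108: heading 316 -> 64
FD 9: (-5.685,-4.304) -> (-1.74,3.786) [heading=64, draw]
LT 60: heading 64 -> 124
FD 19: (-1.74,3.786) -> (-12.364,19.537) [heading=124, draw]
Final: pos=(-12.364,19.537), heading=124, 3 segment(s) drawn

Start position: (-7, -7)
Final position: (-12.364, 19.537)
Distance = 27.074; >= 1e-6 -> NOT closed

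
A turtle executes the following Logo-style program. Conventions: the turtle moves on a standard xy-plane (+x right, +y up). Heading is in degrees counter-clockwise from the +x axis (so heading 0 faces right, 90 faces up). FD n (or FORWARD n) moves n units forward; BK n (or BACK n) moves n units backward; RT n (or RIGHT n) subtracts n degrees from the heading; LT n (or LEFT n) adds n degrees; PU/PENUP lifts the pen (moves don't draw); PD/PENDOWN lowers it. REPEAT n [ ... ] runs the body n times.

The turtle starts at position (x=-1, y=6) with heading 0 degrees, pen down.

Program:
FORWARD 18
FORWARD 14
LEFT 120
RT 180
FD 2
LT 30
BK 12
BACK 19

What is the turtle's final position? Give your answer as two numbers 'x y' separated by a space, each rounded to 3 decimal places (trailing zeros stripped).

Answer: 5.153 19.768

Derivation:
Executing turtle program step by step:
Start: pos=(-1,6), heading=0, pen down
FD 18: (-1,6) -> (17,6) [heading=0, draw]
FD 14: (17,6) -> (31,6) [heading=0, draw]
LT 120: heading 0 -> 120
RT 180: heading 120 -> 300
FD 2: (31,6) -> (32,4.268) [heading=300, draw]
LT 30: heading 300 -> 330
BK 12: (32,4.268) -> (21.608,10.268) [heading=330, draw]
BK 19: (21.608,10.268) -> (5.153,19.768) [heading=330, draw]
Final: pos=(5.153,19.768), heading=330, 5 segment(s) drawn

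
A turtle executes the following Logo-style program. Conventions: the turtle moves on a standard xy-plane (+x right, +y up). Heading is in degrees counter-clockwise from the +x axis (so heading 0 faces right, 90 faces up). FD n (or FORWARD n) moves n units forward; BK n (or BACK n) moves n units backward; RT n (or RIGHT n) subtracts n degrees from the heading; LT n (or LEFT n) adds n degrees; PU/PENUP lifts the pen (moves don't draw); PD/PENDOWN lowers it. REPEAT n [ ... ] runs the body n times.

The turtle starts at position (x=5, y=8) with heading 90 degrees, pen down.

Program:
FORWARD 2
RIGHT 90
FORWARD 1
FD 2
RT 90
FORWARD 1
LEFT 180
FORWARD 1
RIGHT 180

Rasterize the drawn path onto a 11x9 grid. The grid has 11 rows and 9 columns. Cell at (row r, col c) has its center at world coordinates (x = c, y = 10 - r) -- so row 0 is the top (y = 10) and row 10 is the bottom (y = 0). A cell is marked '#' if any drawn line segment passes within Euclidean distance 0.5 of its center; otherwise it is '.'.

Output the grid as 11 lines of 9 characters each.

Segment 0: (5,8) -> (5,10)
Segment 1: (5,10) -> (6,10)
Segment 2: (6,10) -> (8,10)
Segment 3: (8,10) -> (8,9)
Segment 4: (8,9) -> (8,10)

Answer: .....####
.....#..#
.....#...
.........
.........
.........
.........
.........
.........
.........
.........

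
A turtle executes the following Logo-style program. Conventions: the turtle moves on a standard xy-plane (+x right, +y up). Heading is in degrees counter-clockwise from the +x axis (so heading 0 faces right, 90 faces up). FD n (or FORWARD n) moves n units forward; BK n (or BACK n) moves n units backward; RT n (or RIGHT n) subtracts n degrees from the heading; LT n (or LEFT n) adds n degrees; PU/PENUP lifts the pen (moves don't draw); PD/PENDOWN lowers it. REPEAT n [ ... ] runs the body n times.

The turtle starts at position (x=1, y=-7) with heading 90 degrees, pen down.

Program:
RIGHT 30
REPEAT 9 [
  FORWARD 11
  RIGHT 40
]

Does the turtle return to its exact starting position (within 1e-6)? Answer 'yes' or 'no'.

Executing turtle program step by step:
Start: pos=(1,-7), heading=90, pen down
RT 30: heading 90 -> 60
REPEAT 9 [
  -- iteration 1/9 --
  FD 11: (1,-7) -> (6.5,2.526) [heading=60, draw]
  RT 40: heading 60 -> 20
  -- iteration 2/9 --
  FD 11: (6.5,2.526) -> (16.837,6.289) [heading=20, draw]
  RT 40: heading 20 -> 340
  -- iteration 3/9 --
  FD 11: (16.837,6.289) -> (27.173,2.526) [heading=340, draw]
  RT 40: heading 340 -> 300
  -- iteration 4/9 --
  FD 11: (27.173,2.526) -> (32.673,-7) [heading=300, draw]
  RT 40: heading 300 -> 260
  -- iteration 5/9 --
  FD 11: (32.673,-7) -> (30.763,-17.833) [heading=260, draw]
  RT 40: heading 260 -> 220
  -- iteration 6/9 --
  FD 11: (30.763,-17.833) -> (22.337,-24.904) [heading=220, draw]
  RT 40: heading 220 -> 180
  -- iteration 7/9 --
  FD 11: (22.337,-24.904) -> (11.337,-24.904) [heading=180, draw]
  RT 40: heading 180 -> 140
  -- iteration 8/9 --
  FD 11: (11.337,-24.904) -> (2.91,-17.833) [heading=140, draw]
  RT 40: heading 140 -> 100
  -- iteration 9/9 --
  FD 11: (2.91,-17.833) -> (1,-7) [heading=100, draw]
  RT 40: heading 100 -> 60
]
Final: pos=(1,-7), heading=60, 9 segment(s) drawn

Start position: (1, -7)
Final position: (1, -7)
Distance = 0; < 1e-6 -> CLOSED

Answer: yes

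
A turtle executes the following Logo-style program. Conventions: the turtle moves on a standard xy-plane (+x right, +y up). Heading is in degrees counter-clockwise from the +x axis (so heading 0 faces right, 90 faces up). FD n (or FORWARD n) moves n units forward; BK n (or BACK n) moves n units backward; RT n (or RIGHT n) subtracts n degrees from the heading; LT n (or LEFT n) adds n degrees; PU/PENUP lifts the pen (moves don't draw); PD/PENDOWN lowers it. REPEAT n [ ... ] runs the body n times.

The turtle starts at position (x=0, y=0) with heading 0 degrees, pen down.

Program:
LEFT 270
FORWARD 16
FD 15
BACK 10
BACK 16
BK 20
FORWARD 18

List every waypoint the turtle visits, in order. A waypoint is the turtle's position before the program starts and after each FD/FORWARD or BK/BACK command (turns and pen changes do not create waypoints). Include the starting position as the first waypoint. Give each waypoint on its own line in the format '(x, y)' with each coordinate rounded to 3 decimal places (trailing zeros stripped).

Answer: (0, 0)
(0, -16)
(0, -31)
(0, -21)
(0, -5)
(0, 15)
(0, -3)

Derivation:
Executing turtle program step by step:
Start: pos=(0,0), heading=0, pen down
LT 270: heading 0 -> 270
FD 16: (0,0) -> (0,-16) [heading=270, draw]
FD 15: (0,-16) -> (0,-31) [heading=270, draw]
BK 10: (0,-31) -> (0,-21) [heading=270, draw]
BK 16: (0,-21) -> (0,-5) [heading=270, draw]
BK 20: (0,-5) -> (0,15) [heading=270, draw]
FD 18: (0,15) -> (0,-3) [heading=270, draw]
Final: pos=(0,-3), heading=270, 6 segment(s) drawn
Waypoints (7 total):
(0, 0)
(0, -16)
(0, -31)
(0, -21)
(0, -5)
(0, 15)
(0, -3)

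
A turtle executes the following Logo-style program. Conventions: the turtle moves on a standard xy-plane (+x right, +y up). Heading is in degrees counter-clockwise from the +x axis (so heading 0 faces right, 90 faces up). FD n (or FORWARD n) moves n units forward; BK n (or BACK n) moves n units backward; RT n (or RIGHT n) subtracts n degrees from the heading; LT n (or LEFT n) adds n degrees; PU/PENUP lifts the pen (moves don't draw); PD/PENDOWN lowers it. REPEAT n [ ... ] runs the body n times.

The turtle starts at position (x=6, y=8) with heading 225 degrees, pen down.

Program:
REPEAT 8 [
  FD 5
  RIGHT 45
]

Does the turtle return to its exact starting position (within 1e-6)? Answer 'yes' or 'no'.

Executing turtle program step by step:
Start: pos=(6,8), heading=225, pen down
REPEAT 8 [
  -- iteration 1/8 --
  FD 5: (6,8) -> (2.464,4.464) [heading=225, draw]
  RT 45: heading 225 -> 180
  -- iteration 2/8 --
  FD 5: (2.464,4.464) -> (-2.536,4.464) [heading=180, draw]
  RT 45: heading 180 -> 135
  -- iteration 3/8 --
  FD 5: (-2.536,4.464) -> (-6.071,8) [heading=135, draw]
  RT 45: heading 135 -> 90
  -- iteration 4/8 --
  FD 5: (-6.071,8) -> (-6.071,13) [heading=90, draw]
  RT 45: heading 90 -> 45
  -- iteration 5/8 --
  FD 5: (-6.071,13) -> (-2.536,16.536) [heading=45, draw]
  RT 45: heading 45 -> 0
  -- iteration 6/8 --
  FD 5: (-2.536,16.536) -> (2.464,16.536) [heading=0, draw]
  RT 45: heading 0 -> 315
  -- iteration 7/8 --
  FD 5: (2.464,16.536) -> (6,13) [heading=315, draw]
  RT 45: heading 315 -> 270
  -- iteration 8/8 --
  FD 5: (6,13) -> (6,8) [heading=270, draw]
  RT 45: heading 270 -> 225
]
Final: pos=(6,8), heading=225, 8 segment(s) drawn

Start position: (6, 8)
Final position: (6, 8)
Distance = 0; < 1e-6 -> CLOSED

Answer: yes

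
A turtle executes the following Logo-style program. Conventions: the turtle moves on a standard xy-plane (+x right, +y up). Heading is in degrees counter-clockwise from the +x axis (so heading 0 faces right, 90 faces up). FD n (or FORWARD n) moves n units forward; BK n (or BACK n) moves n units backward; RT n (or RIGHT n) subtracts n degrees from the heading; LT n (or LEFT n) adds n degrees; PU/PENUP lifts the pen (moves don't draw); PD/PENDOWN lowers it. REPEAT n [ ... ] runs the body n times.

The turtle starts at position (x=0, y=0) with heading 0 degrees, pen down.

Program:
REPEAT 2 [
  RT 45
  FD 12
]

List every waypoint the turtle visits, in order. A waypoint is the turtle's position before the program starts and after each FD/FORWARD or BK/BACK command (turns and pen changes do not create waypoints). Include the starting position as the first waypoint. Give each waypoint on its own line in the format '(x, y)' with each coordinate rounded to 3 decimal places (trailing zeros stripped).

Answer: (0, 0)
(8.485, -8.485)
(8.485, -20.485)

Derivation:
Executing turtle program step by step:
Start: pos=(0,0), heading=0, pen down
REPEAT 2 [
  -- iteration 1/2 --
  RT 45: heading 0 -> 315
  FD 12: (0,0) -> (8.485,-8.485) [heading=315, draw]
  -- iteration 2/2 --
  RT 45: heading 315 -> 270
  FD 12: (8.485,-8.485) -> (8.485,-20.485) [heading=270, draw]
]
Final: pos=(8.485,-20.485), heading=270, 2 segment(s) drawn
Waypoints (3 total):
(0, 0)
(8.485, -8.485)
(8.485, -20.485)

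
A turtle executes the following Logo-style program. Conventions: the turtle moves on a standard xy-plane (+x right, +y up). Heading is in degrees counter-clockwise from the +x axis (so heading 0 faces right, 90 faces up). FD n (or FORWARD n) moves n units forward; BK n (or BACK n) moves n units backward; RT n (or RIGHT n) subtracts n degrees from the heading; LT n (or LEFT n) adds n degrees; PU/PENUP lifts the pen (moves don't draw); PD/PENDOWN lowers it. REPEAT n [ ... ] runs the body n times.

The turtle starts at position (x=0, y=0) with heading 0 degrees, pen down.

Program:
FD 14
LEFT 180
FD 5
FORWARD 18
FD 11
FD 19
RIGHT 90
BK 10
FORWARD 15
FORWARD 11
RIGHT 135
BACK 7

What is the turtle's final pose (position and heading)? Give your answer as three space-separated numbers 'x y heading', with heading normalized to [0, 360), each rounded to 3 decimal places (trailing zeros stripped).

Answer: -43.95 20.95 315

Derivation:
Executing turtle program step by step:
Start: pos=(0,0), heading=0, pen down
FD 14: (0,0) -> (14,0) [heading=0, draw]
LT 180: heading 0 -> 180
FD 5: (14,0) -> (9,0) [heading=180, draw]
FD 18: (9,0) -> (-9,0) [heading=180, draw]
FD 11: (-9,0) -> (-20,0) [heading=180, draw]
FD 19: (-20,0) -> (-39,0) [heading=180, draw]
RT 90: heading 180 -> 90
BK 10: (-39,0) -> (-39,-10) [heading=90, draw]
FD 15: (-39,-10) -> (-39,5) [heading=90, draw]
FD 11: (-39,5) -> (-39,16) [heading=90, draw]
RT 135: heading 90 -> 315
BK 7: (-39,16) -> (-43.95,20.95) [heading=315, draw]
Final: pos=(-43.95,20.95), heading=315, 9 segment(s) drawn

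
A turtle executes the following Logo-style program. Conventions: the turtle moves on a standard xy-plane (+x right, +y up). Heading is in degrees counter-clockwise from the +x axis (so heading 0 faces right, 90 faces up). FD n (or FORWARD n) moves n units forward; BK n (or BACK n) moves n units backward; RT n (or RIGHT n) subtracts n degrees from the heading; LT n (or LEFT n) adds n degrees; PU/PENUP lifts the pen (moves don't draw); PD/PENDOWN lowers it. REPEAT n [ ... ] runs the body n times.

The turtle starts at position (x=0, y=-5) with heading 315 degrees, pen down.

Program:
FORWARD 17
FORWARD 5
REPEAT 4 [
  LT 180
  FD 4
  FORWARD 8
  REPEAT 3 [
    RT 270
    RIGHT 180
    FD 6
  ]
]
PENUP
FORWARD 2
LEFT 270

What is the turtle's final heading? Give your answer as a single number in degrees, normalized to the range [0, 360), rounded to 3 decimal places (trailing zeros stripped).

Executing turtle program step by step:
Start: pos=(0,-5), heading=315, pen down
FD 17: (0,-5) -> (12.021,-17.021) [heading=315, draw]
FD 5: (12.021,-17.021) -> (15.556,-20.556) [heading=315, draw]
REPEAT 4 [
  -- iteration 1/4 --
  LT 180: heading 315 -> 135
  FD 4: (15.556,-20.556) -> (12.728,-17.728) [heading=135, draw]
  FD 8: (12.728,-17.728) -> (7.071,-12.071) [heading=135, draw]
  REPEAT 3 [
    -- iteration 1/3 --
    RT 270: heading 135 -> 225
    RT 180: heading 225 -> 45
    FD 6: (7.071,-12.071) -> (11.314,-7.828) [heading=45, draw]
    -- iteration 2/3 --
    RT 270: heading 45 -> 135
    RT 180: heading 135 -> 315
    FD 6: (11.314,-7.828) -> (15.556,-12.071) [heading=315, draw]
    -- iteration 3/3 --
    RT 270: heading 315 -> 45
    RT 180: heading 45 -> 225
    FD 6: (15.556,-12.071) -> (11.314,-16.314) [heading=225, draw]
  ]
  -- iteration 2/4 --
  LT 180: heading 225 -> 45
  FD 4: (11.314,-16.314) -> (14.142,-13.485) [heading=45, draw]
  FD 8: (14.142,-13.485) -> (19.799,-7.828) [heading=45, draw]
  REPEAT 3 [
    -- iteration 1/3 --
    RT 270: heading 45 -> 135
    RT 180: heading 135 -> 315
    FD 6: (19.799,-7.828) -> (24.042,-12.071) [heading=315, draw]
    -- iteration 2/3 --
    RT 270: heading 315 -> 45
    RT 180: heading 45 -> 225
    FD 6: (24.042,-12.071) -> (19.799,-16.314) [heading=225, draw]
    -- iteration 3/3 --
    RT 270: heading 225 -> 315
    RT 180: heading 315 -> 135
    FD 6: (19.799,-16.314) -> (15.556,-12.071) [heading=135, draw]
  ]
  -- iteration 3/4 --
  LT 180: heading 135 -> 315
  FD 4: (15.556,-12.071) -> (18.385,-14.899) [heading=315, draw]
  FD 8: (18.385,-14.899) -> (24.042,-20.556) [heading=315, draw]
  REPEAT 3 [
    -- iteration 1/3 --
    RT 270: heading 315 -> 45
    RT 180: heading 45 -> 225
    FD 6: (24.042,-20.556) -> (19.799,-24.799) [heading=225, draw]
    -- iteration 2/3 --
    RT 270: heading 225 -> 315
    RT 180: heading 315 -> 135
    FD 6: (19.799,-24.799) -> (15.556,-20.556) [heading=135, draw]
    -- iteration 3/3 --
    RT 270: heading 135 -> 225
    RT 180: heading 225 -> 45
    FD 6: (15.556,-20.556) -> (19.799,-16.314) [heading=45, draw]
  ]
  -- iteration 4/4 --
  LT 180: heading 45 -> 225
  FD 4: (19.799,-16.314) -> (16.971,-19.142) [heading=225, draw]
  FD 8: (16.971,-19.142) -> (11.314,-24.799) [heading=225, draw]
  REPEAT 3 [
    -- iteration 1/3 --
    RT 270: heading 225 -> 315
    RT 180: heading 315 -> 135
    FD 6: (11.314,-24.799) -> (7.071,-20.556) [heading=135, draw]
    -- iteration 2/3 --
    RT 270: heading 135 -> 225
    RT 180: heading 225 -> 45
    FD 6: (7.071,-20.556) -> (11.314,-16.314) [heading=45, draw]
    -- iteration 3/3 --
    RT 270: heading 45 -> 135
    RT 180: heading 135 -> 315
    FD 6: (11.314,-16.314) -> (15.556,-20.556) [heading=315, draw]
  ]
]
PU: pen up
FD 2: (15.556,-20.556) -> (16.971,-21.971) [heading=315, move]
LT 270: heading 315 -> 225
Final: pos=(16.971,-21.971), heading=225, 22 segment(s) drawn

Answer: 225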